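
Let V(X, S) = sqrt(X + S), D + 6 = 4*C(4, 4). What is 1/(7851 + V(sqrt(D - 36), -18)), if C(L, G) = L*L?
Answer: 1/(7851 + I*sqrt(18 - sqrt(22))) ≈ 0.00012737 - 5.92e-8*I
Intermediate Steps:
C(L, G) = L**2
D = 58 (D = -6 + 4*4**2 = -6 + 4*16 = -6 + 64 = 58)
V(X, S) = sqrt(S + X)
1/(7851 + V(sqrt(D - 36), -18)) = 1/(7851 + sqrt(-18 + sqrt(58 - 36))) = 1/(7851 + sqrt(-18 + sqrt(22)))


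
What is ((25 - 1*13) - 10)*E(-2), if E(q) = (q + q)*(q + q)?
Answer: 32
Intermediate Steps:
E(q) = 4*q² (E(q) = (2*q)*(2*q) = 4*q²)
((25 - 1*13) - 10)*E(-2) = ((25 - 1*13) - 10)*(4*(-2)²) = ((25 - 13) - 10)*(4*4) = (12 - 10)*16 = 2*16 = 32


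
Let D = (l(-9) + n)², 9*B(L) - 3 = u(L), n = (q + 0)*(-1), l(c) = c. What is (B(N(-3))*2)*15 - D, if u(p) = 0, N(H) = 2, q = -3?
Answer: -26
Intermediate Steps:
n = 3 (n = (-3 + 0)*(-1) = -3*(-1) = 3)
B(L) = ⅓ (B(L) = ⅓ + (⅑)*0 = ⅓ + 0 = ⅓)
D = 36 (D = (-9 + 3)² = (-6)² = 36)
(B(N(-3))*2)*15 - D = ((⅓)*2)*15 - 1*36 = (⅔)*15 - 36 = 10 - 36 = -26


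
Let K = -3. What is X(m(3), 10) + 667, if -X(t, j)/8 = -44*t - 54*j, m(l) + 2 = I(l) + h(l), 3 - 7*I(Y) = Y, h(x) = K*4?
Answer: 59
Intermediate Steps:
h(x) = -12 (h(x) = -3*4 = -12)
I(Y) = 3/7 - Y/7
m(l) = -95/7 - l/7 (m(l) = -2 + ((3/7 - l/7) - 12) = -2 + (-81/7 - l/7) = -95/7 - l/7)
X(t, j) = 352*t + 432*j (X(t, j) = -8*(-44*t - 54*j) = -8*(-54*j - 44*t) = 352*t + 432*j)
X(m(3), 10) + 667 = (352*(-95/7 - ⅐*3) + 432*10) + 667 = (352*(-95/7 - 3/7) + 4320) + 667 = (352*(-14) + 4320) + 667 = (-4928 + 4320) + 667 = -608 + 667 = 59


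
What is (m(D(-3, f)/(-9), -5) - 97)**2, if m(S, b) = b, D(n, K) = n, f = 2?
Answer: 10404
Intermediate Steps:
(m(D(-3, f)/(-9), -5) - 97)**2 = (-5 - 97)**2 = (-102)**2 = 10404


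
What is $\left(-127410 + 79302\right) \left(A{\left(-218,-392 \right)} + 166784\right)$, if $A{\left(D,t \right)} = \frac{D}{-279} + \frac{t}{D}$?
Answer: $- \frac{81336944000120}{10137} \approx -8.0238 \cdot 10^{9}$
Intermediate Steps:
$A{\left(D,t \right)} = - \frac{D}{279} + \frac{t}{D}$ ($A{\left(D,t \right)} = D \left(- \frac{1}{279}\right) + \frac{t}{D} = - \frac{D}{279} + \frac{t}{D}$)
$\left(-127410 + 79302\right) \left(A{\left(-218,-392 \right)} + 166784\right) = \left(-127410 + 79302\right) \left(\left(\left(- \frac{1}{279}\right) \left(-218\right) - \frac{392}{-218}\right) + 166784\right) = - 48108 \left(\left(\frac{218}{279} - - \frac{196}{109}\right) + 166784\right) = - 48108 \left(\left(\frac{218}{279} + \frac{196}{109}\right) + 166784\right) = - 48108 \left(\frac{78446}{30411} + 166784\right) = \left(-48108\right) \frac{5072146670}{30411} = - \frac{81336944000120}{10137}$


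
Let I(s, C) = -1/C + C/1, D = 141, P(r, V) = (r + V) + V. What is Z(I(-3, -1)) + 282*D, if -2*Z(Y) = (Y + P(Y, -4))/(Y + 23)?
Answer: 914530/23 ≈ 39762.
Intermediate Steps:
P(r, V) = r + 2*V (P(r, V) = (V + r) + V = r + 2*V)
I(s, C) = C - 1/C (I(s, C) = -1/C + C*1 = -1/C + C = C - 1/C)
Z(Y) = -(-8 + 2*Y)/(2*(23 + Y)) (Z(Y) = -(Y + (Y + 2*(-4)))/(2*(Y + 23)) = -(Y + (Y - 8))/(2*(23 + Y)) = -(Y + (-8 + Y))/(2*(23 + Y)) = -(-8 + 2*Y)/(2*(23 + Y)))
Z(I(-3, -1)) + 282*D = (4 - (-1 - 1/(-1)))/(23 + (-1 - 1/(-1))) + 282*141 = (4 - (-1 - 1*(-1)))/(23 + (-1 - 1*(-1))) + 39762 = (4 - (-1 + 1))/(23 + (-1 + 1)) + 39762 = (4 - 1*0)/(23 + 0) + 39762 = (4 + 0)/23 + 39762 = (1/23)*4 + 39762 = 4/23 + 39762 = 914530/23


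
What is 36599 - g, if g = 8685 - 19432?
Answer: 47346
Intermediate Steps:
g = -10747
36599 - g = 36599 - 1*(-10747) = 36599 + 10747 = 47346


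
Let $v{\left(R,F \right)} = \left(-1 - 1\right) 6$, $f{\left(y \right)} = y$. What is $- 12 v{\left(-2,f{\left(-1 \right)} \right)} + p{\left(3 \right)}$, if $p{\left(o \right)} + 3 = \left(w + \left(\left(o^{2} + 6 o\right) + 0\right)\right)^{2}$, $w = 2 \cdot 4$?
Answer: $1366$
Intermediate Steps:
$w = 8$
$p{\left(o \right)} = -3 + \left(8 + o^{2} + 6 o\right)^{2}$ ($p{\left(o \right)} = -3 + \left(8 + \left(\left(o^{2} + 6 o\right) + 0\right)\right)^{2} = -3 + \left(8 + \left(o^{2} + 6 o\right)\right)^{2} = -3 + \left(8 + o^{2} + 6 o\right)^{2}$)
$v{\left(R,F \right)} = -12$ ($v{\left(R,F \right)} = \left(-2\right) 6 = -12$)
$- 12 v{\left(-2,f{\left(-1 \right)} \right)} + p{\left(3 \right)} = \left(-12\right) \left(-12\right) - \left(3 - \left(8 + 3^{2} + 6 \cdot 3\right)^{2}\right) = 144 - \left(3 - \left(8 + 9 + 18\right)^{2}\right) = 144 - \left(3 - 35^{2}\right) = 144 + \left(-3 + 1225\right) = 144 + 1222 = 1366$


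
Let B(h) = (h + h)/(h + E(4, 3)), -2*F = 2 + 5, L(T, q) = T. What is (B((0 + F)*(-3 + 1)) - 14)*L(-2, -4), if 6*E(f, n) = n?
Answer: 364/15 ≈ 24.267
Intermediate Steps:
E(f, n) = n/6
F = -7/2 (F = -(2 + 5)/2 = -1/2*7 = -7/2 ≈ -3.5000)
B(h) = 2*h/(1/2 + h) (B(h) = (h + h)/(h + (1/6)*3) = (2*h)/(h + 1/2) = (2*h)/(1/2 + h) = 2*h/(1/2 + h))
(B((0 + F)*(-3 + 1)) - 14)*L(-2, -4) = (4*((0 - 7/2)*(-3 + 1))/(1 + 2*((0 - 7/2)*(-3 + 1))) - 14)*(-2) = (4*(-7/2*(-2))/(1 + 2*(-7/2*(-2))) - 14)*(-2) = (4*7/(1 + 2*7) - 14)*(-2) = (4*7/(1 + 14) - 14)*(-2) = (4*7/15 - 14)*(-2) = (4*7*(1/15) - 14)*(-2) = (28/15 - 14)*(-2) = -182/15*(-2) = 364/15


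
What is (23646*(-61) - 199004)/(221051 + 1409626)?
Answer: -1641410/1630677 ≈ -1.0066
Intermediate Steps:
(23646*(-61) - 199004)/(221051 + 1409626) = (-1442406 - 199004)/1630677 = -1641410*1/1630677 = -1641410/1630677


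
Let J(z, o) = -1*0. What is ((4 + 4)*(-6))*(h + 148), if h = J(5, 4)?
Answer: -7104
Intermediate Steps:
J(z, o) = 0
h = 0
((4 + 4)*(-6))*(h + 148) = ((4 + 4)*(-6))*(0 + 148) = (8*(-6))*148 = -48*148 = -7104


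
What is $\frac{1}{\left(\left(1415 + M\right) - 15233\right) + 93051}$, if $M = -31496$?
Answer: $\frac{1}{47737} \approx 2.0948 \cdot 10^{-5}$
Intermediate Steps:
$\frac{1}{\left(\left(1415 + M\right) - 15233\right) + 93051} = \frac{1}{\left(\left(1415 - 31496\right) - 15233\right) + 93051} = \frac{1}{\left(-30081 - 15233\right) + 93051} = \frac{1}{-45314 + 93051} = \frac{1}{47737}$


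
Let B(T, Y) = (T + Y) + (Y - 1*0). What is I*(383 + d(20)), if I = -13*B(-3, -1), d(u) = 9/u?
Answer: 99697/4 ≈ 24924.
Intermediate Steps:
B(T, Y) = T + 2*Y (B(T, Y) = (T + Y) + (Y + 0) = (T + Y) + Y = T + 2*Y)
I = 65 (I = -13*(-3 + 2*(-1)) = -13*(-3 - 2) = -13*(-5) = 65)
I*(383 + d(20)) = 65*(383 + 9/20) = 65*(7669/20) = 99697/4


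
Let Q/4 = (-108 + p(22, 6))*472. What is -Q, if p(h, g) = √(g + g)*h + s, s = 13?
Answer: 179360 - 83072*√3 ≈ 35475.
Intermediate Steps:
p(h, g) = 13 + h*√2*√g (p(h, g) = √(g + g)*h + 13 = √(2*g)*h + 13 = (√2*√g)*h + 13 = h*√2*√g + 13 = 13 + h*√2*√g)
Q = -179360 + 83072*√3 (Q = 4*((-108 + (13 + 22*√2*√6))*472) = 4*((-108 + (13 + 44*√3))*472) = 4*((-95 + 44*√3)*472) = 4*(-44840 + 20768*√3) = -179360 + 83072*√3 ≈ -35475.)
-Q = -(-179360 + 83072*√3) = 179360 - 83072*√3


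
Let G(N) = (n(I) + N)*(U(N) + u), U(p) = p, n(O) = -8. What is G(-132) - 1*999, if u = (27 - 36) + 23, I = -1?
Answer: 15521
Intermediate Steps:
u = 14 (u = -9 + 23 = 14)
G(N) = (-8 + N)*(14 + N) (G(N) = (-8 + N)*(N + 14) = (-8 + N)*(14 + N))
G(-132) - 1*999 = (-112 + (-132)² + 6*(-132)) - 1*999 = (-112 + 17424 - 792) - 999 = 16520 - 999 = 15521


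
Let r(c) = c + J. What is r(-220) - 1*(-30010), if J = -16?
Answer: 29774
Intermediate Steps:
r(c) = -16 + c (r(c) = c - 16 = -16 + c)
r(-220) - 1*(-30010) = (-16 - 220) - 1*(-30010) = -236 + 30010 = 29774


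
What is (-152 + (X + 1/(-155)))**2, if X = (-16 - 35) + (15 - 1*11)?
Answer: 951475716/24025 ≈ 39604.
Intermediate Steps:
X = -47 (X = -51 + (15 - 11) = -51 + 4 = -47)
(-152 + (X + 1/(-155)))**2 = (-152 + (-47 + 1/(-155)))**2 = (-152 + (-47 - 1/155))**2 = (-152 - 7286/155)**2 = (-30846/155)**2 = 951475716/24025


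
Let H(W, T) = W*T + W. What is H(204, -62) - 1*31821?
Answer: -44265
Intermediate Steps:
H(W, T) = W + T*W (H(W, T) = T*W + W = W + T*W)
H(204, -62) - 1*31821 = 204*(1 - 62) - 1*31821 = 204*(-61) - 31821 = -12444 - 31821 = -44265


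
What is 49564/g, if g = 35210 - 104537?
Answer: -49564/69327 ≈ -0.71493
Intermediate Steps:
g = -69327
49564/g = 49564/(-69327) = 49564*(-1/69327) = -49564/69327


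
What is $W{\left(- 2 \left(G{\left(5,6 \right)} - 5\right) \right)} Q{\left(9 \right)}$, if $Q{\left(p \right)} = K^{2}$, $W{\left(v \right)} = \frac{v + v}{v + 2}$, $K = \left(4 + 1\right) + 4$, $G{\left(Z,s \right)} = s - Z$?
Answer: $\frac{648}{5} \approx 129.6$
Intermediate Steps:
$K = 9$ ($K = 5 + 4 = 9$)
$W{\left(v \right)} = \frac{2 v}{2 + v}$
$Q{\left(p \right)} = 81$ ($Q{\left(p \right)} = 9^{2} = 81$)
$W{\left(- 2 \left(G{\left(5,6 \right)} - 5\right) \right)} Q{\left(9 \right)} = \frac{2 \left(- 2 \left(\left(6 - 5\right) - 5\right)\right)}{2 - 2 \left(\left(6 - 5\right) - 5\right)} 81 = \frac{2 \left(- 2 \left(1 - 5\right)\right)}{2 - 2 \left(1 - 5\right)} 81 = \frac{2 \left(\left(-2\right) \left(-4\right)\right)}{2 - -8} \cdot 81 = 2 \cdot 8 \frac{1}{2 + 8} \cdot 81 = 2 \cdot 8 \cdot \frac{1}{10} \cdot 81 = \frac{8}{5} \cdot 81 = \frac{648}{5}$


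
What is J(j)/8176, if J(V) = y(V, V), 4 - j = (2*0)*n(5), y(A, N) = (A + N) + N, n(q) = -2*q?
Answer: 3/2044 ≈ 0.0014677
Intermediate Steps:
y(A, N) = A + 2*N
j = 4 (j = 4 - 2*0*(-2*5) = 4 - 0*(-10) = 4 - 1*0 = 4 + 0 = 4)
J(V) = 3*V (J(V) = V + 2*V = 3*V)
J(j)/8176 = (3*4)/8176 = 12*(1/8176) = 3/2044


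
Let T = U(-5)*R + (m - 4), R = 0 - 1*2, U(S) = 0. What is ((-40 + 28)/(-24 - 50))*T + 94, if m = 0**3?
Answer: 3454/37 ≈ 93.351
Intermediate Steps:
m = 0
R = -2 (R = 0 - 2 = -2)
T = -4 (T = 0*(-2) + (0 - 4) = 0 - 4 = -4)
((-40 + 28)/(-24 - 50))*T + 94 = ((-40 + 28)/(-24 - 50))*(-4) + 94 = -12/(-74)*(-4) + 94 = -12*(-1/74)*(-4) + 94 = (6/37)*(-4) + 94 = -24/37 + 94 = 3454/37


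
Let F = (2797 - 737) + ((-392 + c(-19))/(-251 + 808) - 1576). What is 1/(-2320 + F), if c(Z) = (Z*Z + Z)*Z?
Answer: -557/1029542 ≈ -0.00054102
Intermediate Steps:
c(Z) = Z*(Z + Z**2) (c(Z) = (Z**2 + Z)*Z = (Z + Z**2)*Z = Z*(Z + Z**2))
F = 262698/557 (F = (2797 - 737) + ((-392 + (-19)**2*(1 - 19))/(-251 + 808) - 1576) = 2060 + ((-392 + 361*(-18))/557 - 1576) = 2060 + ((-392 - 6498)*(1/557) - 1576) = 2060 + (-6890*1/557 - 1576) = 2060 + (-6890/557 - 1576) = 2060 - 884722/557 = 262698/557 ≈ 471.63)
1/(-2320 + F) = 1/(-2320 + 262698/557) = 1/(-1029542/557) = -557/1029542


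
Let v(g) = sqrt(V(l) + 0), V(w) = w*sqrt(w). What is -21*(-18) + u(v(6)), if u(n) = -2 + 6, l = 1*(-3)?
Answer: 382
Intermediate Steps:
l = -3
V(w) = w**(3/2)
v(g) = 3**(3/4)*sqrt(-I) (v(g) = sqrt((-3)**(3/2) + 0) = sqrt(-3*I*sqrt(3) + 0) = sqrt(-3*I*sqrt(3)) = 3**(3/4)*sqrt(-I))
u(n) = 4
-21*(-18) + u(v(6)) = -21*(-18) + 4 = 378 + 4 = 382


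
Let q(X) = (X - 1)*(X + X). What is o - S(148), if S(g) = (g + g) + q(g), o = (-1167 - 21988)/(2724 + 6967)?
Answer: -38596953/881 ≈ -43810.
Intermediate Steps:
q(X) = 2*X*(-1 + X) (q(X) = (-1 + X)*(2*X) = 2*X*(-1 + X))
o = -2105/881 (o = -23155/9691 = -23155*1/9691 = -2105/881 ≈ -2.3893)
S(g) = 2*g + 2*g*(-1 + g) (S(g) = (g + g) + 2*g*(-1 + g) = 2*g + 2*g*(-1 + g))
o - S(148) = -2105/881 - 2*148**2 = -2105/881 - 2*21904 = -2105/881 - 1*43808 = -2105/881 - 43808 = -38596953/881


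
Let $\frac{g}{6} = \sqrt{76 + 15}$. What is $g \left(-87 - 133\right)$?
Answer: $- 1320 \sqrt{91} \approx -12592.0$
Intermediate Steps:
$g = 6 \sqrt{91}$ ($g = 6 \sqrt{76 + 15} = 6 \sqrt{91} \approx 57.236$)
$g \left(-87 - 133\right) = 6 \sqrt{91} \left(-87 - 133\right) = 6 \sqrt{91} \left(-220\right) = - 1320 \sqrt{91}$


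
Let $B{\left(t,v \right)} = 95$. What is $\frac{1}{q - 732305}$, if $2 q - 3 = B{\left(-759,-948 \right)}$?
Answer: $- \frac{1}{732256} \approx -1.3656 \cdot 10^{-6}$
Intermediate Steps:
$q = 49$ ($q = \frac{3}{2} + \frac{1}{2} \cdot 95 = \frac{3}{2} + \frac{95}{2} = 49$)
$\frac{1}{q - 732305} = \frac{1}{49 - 732305} = \frac{1}{-732256} = - \frac{1}{732256}$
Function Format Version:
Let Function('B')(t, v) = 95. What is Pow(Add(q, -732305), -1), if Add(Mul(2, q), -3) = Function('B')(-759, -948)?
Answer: Rational(-1, 732256) ≈ -1.3656e-6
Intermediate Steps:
q = 49 (q = Add(Rational(3, 2), Mul(Rational(1, 2), 95)) = Add(Rational(3, 2), Rational(95, 2)) = 49)
Pow(Add(q, -732305), -1) = Pow(Add(49, -732305), -1) = Pow(-732256, -1) = Rational(-1, 732256)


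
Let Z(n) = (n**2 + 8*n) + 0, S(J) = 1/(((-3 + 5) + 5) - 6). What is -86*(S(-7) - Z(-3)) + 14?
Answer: -1362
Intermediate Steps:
S(J) = 1 (S(J) = 1/((2 + 5) - 6) = 1/(7 - 6) = 1/1 = 1)
Z(n) = n**2 + 8*n
-86*(S(-7) - Z(-3)) + 14 = -86*(1 - (-3)*(8 - 3)) + 14 = -86*(1 - (-3)*5) + 14 = -86*(1 - 1*(-15)) + 14 = -86*(1 + 15) + 14 = -86*16 + 14 = -1376 + 14 = -1362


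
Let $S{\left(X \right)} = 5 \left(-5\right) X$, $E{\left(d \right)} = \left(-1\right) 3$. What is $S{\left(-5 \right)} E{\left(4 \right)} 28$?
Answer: $-10500$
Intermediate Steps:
$E{\left(d \right)} = -3$
$S{\left(X \right)} = - 25 X$
$S{\left(-5 \right)} E{\left(4 \right)} 28 = \left(-25\right) \left(-5\right) \left(-3\right) 28 = 125 \left(-3\right) 28 = \left(-375\right) 28 = -10500$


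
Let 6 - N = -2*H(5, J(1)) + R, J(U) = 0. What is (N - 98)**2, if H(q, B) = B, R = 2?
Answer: 8836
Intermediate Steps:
N = 4 (N = 6 - (-2*0 + 2) = 6 - (0 + 2) = 6 - 1*2 = 6 - 2 = 4)
(N - 98)**2 = (4 - 98)**2 = (-94)**2 = 8836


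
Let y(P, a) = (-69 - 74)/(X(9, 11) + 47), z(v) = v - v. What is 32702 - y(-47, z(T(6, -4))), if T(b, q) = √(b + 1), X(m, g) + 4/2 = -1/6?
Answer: 8797696/269 ≈ 32705.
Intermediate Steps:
X(m, g) = -13/6 (X(m, g) = -2 - 1/6 = -2 - 1*⅙ = -2 - ⅙ = -13/6)
T(b, q) = √(1 + b)
z(v) = 0
y(P, a) = -858/269 (y(P, a) = (-69 - 74)/(-13/6 + 47) = -143/269/6 = -143*6/269 = -858/269)
32702 - y(-47, z(T(6, -4))) = 32702 - 1*(-858/269) = 32702 + 858/269 = 8797696/269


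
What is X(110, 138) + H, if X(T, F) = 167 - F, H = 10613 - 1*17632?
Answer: -6990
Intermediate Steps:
H = -7019 (H = 10613 - 17632 = -7019)
X(110, 138) + H = (167 - 1*138) - 7019 = (167 - 138) - 7019 = 29 - 7019 = -6990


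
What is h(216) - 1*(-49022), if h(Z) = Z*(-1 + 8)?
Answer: 50534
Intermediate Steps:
h(Z) = 7*Z (h(Z) = Z*7 = 7*Z)
h(216) - 1*(-49022) = 7*216 - 1*(-49022) = 1512 + 49022 = 50534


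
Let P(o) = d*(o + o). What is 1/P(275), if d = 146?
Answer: 1/80300 ≈ 1.2453e-5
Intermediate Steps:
P(o) = 292*o (P(o) = 146*(o + o) = 146*(2*o) = 292*o)
1/P(275) = 1/(292*275) = 1/80300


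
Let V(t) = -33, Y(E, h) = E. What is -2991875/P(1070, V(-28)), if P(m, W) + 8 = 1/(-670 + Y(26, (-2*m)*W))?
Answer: 1926767500/5153 ≈ 3.7391e+5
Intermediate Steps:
P(m, W) = -5153/644 (P(m, W) = -8 + 1/(-670 + 26) = -8 + 1/(-644) = -8 - 1/644 = -5153/644)
-2991875/P(1070, V(-28)) = -2991875/(-5153/644) = -2991875*(-644/5153) = 1926767500/5153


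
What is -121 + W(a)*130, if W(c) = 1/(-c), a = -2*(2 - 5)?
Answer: -428/3 ≈ -142.67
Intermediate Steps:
a = 6 (a = -2*(-3) = 6)
W(c) = -1/c
-121 + W(a)*130 = -121 - 1/6*130 = -121 - 65/3 = -428/3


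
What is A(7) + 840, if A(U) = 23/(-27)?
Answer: 22657/27 ≈ 839.15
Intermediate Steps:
A(U) = -23/27 (A(U) = 23*(-1/27) = -23/27)
A(7) + 840 = -23/27 + 840 = 22657/27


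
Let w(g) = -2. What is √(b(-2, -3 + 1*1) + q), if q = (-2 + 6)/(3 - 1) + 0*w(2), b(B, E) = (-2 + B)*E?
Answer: √10 ≈ 3.1623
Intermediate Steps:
b(B, E) = E*(-2 + B)
q = 2 (q = (-2 + 6)/(3 - 1) + 0*(-2) = 4/2 + 0 = 4*(½) + 0 = 2 + 0 = 2)
√(b(-2, -3 + 1*1) + q) = √((-3 + 1*1)*(-2 - 2) + 2) = √((-3 + 1)*(-4) + 2) = √(-2*(-4) + 2) = √(8 + 2) = √10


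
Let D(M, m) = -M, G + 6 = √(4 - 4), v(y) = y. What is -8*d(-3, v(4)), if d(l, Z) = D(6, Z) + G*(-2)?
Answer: -48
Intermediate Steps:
G = -6 (G = -6 + √(4 - 4) = -6 + √0 = -6 + 0 = -6)
d(l, Z) = 6 (d(l, Z) = -1*6 - 6*(-2) = -6 + 12 = 6)
-8*d(-3, v(4)) = -8*6 = -48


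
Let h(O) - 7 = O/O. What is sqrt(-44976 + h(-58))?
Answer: 2*I*sqrt(11242) ≈ 212.06*I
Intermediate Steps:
h(O) = 8 (h(O) = 7 + O/O = 7 + 1 = 8)
sqrt(-44976 + h(-58)) = sqrt(-44976 + 8) = sqrt(-44968) = 2*I*sqrt(11242)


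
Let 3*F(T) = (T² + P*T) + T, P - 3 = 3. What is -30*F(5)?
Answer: -600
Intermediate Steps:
P = 6 (P = 3 + 3 = 6)
F(T) = T²/3 + 7*T/3 (F(T) = ((T² + 6*T) + T)/3 = (T² + 7*T)/3 = T²/3 + 7*T/3)
-30*F(5) = -10*5*(7 + 5) = -10*5*12 = -30*20 = -600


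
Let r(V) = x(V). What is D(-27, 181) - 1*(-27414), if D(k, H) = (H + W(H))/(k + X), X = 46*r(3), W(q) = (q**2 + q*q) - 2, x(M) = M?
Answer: 3108655/111 ≈ 28006.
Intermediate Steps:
W(q) = -2 + 2*q**2 (W(q) = (q**2 + q**2) - 2 = 2*q**2 - 2 = -2 + 2*q**2)
r(V) = V
X = 138 (X = 46*3 = 138)
D(k, H) = (-2 + H + 2*H**2)/(138 + k) (D(k, H) = (H + (-2 + 2*H**2))/(k + 138) = (-2 + H + 2*H**2)/(138 + k))
D(-27, 181) - 1*(-27414) = (-2 + 181 + 2*181**2)/(138 - 27) - 1*(-27414) = (-2 + 181 + 2*32761)/111 + 27414 = (-2 + 181 + 65522)/111 + 27414 = (1/111)*65701 + 27414 = 65701/111 + 27414 = 3108655/111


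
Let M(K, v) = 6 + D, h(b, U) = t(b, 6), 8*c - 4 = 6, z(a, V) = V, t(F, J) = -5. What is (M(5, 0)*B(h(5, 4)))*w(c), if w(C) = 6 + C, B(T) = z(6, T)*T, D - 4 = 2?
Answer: 2175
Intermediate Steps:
D = 6 (D = 4 + 2 = 6)
c = 5/4 (c = 1/2 + (1/8)*6 = 1/2 + 3/4 = 5/4 ≈ 1.2500)
h(b, U) = -5
B(T) = T**2 (B(T) = T*T = T**2)
M(K, v) = 12 (M(K, v) = 6 + 6 = 12)
(M(5, 0)*B(h(5, 4)))*w(c) = (12*(-5)**2)*(6 + 5/4) = (12*25)*(29/4) = 300*(29/4) = 2175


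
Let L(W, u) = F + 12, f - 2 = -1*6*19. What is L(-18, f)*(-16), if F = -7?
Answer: -80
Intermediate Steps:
f = -112 (f = 2 - 1*6*19 = 2 - 6*19 = 2 - 114 = -112)
L(W, u) = 5 (L(W, u) = -7 + 12 = 5)
L(-18, f)*(-16) = 5*(-16) = -80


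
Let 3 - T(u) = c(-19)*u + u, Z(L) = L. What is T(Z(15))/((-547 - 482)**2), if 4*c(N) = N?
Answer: 79/1411788 ≈ 5.5957e-5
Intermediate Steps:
c(N) = N/4
T(u) = 3 + 15*u/4 (T(u) = 3 - (((1/4)*(-19))*u + u) = 3 - (-19*u/4 + u) = 3 - (-15)*u/4 = 3 + 15*u/4)
T(Z(15))/((-547 - 482)**2) = (3 + (15/4)*15)/((-547 - 482)**2) = (3 + 225/4)/((-1029)**2) = (237/4)/1058841 = (237/4)*(1/1058841) = 79/1411788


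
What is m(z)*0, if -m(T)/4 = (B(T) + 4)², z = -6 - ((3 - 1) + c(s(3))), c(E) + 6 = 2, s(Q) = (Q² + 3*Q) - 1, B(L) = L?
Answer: 0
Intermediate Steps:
s(Q) = -1 + Q² + 3*Q
c(E) = -4 (c(E) = -6 + 2 = -4)
z = -4 (z = -6 - ((3 - 1) - 4) = -6 - (2 - 4) = -6 - 1*(-2) = -6 + 2 = -4)
m(T) = -4*(4 + T)² (m(T) = -4*(T + 4)² = -4*(4 + T)²)
m(z)*0 = -4*(4 - 4)²*0 = -4*0²*0 = -4*0*0 = 0*0 = 0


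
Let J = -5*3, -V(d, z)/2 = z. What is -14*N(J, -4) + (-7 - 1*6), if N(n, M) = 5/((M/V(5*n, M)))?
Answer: 127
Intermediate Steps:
V(d, z) = -2*z
J = -15
N(n, M) = -10 (N(n, M) = 5/((M/((-2*M)))) = 5/((M*(-1/(2*M)))) = 5/(-½) = 5*(-2) = -10)
-14*N(J, -4) + (-7 - 1*6) = -14*(-10) + (-7 - 1*6) = 140 + (-7 - 6) = 140 - 13 = 127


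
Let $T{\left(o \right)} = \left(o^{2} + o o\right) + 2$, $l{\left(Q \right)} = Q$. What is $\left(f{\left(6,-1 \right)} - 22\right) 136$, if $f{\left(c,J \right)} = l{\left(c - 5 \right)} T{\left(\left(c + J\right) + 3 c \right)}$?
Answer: $141168$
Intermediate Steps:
$T{\left(o \right)} = 2 + 2 o^{2}$ ($T{\left(o \right)} = \left(o^{2} + o^{2}\right) + 2 = 2 o^{2} + 2 = 2 + 2 o^{2}$)
$f{\left(c,J \right)} = \left(-5 + c\right) \left(2 + 2 \left(J + 4 c\right)^{2}\right)$ ($f{\left(c,J \right)} = \left(c - 5\right) \left(2 + 2 \left(\left(c + J\right) + 3 c\right)^{2}\right) = \left(-5 + c\right) \left(2 + 2 \left(\left(J + c\right) + 3 c\right)^{2}\right) = \left(-5 + c\right) \left(2 + 2 \left(J + 4 c\right)^{2}\right)$)
$\left(f{\left(6,-1 \right)} - 22\right) 136 = \left(2 \left(1 + \left(-1 + 4 \cdot 6\right)^{2}\right) \left(-5 + 6\right) - 22\right) 136 = \left(2 \left(1 + \left(-1 + 24\right)^{2}\right) 1 - 22\right) 136 = \left(2 \left(1 + 23^{2}\right) 1 - 22\right) 136 = \left(2 \left(1 + 529\right) 1 - 22\right) 136 = \left(2 \cdot 530 \cdot 1 - 22\right) 136 = \left(1060 - 22\right) 136 = 1038 \cdot 136 = 141168$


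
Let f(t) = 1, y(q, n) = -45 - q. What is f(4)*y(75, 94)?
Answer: -120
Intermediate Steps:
f(4)*y(75, 94) = 1*(-45 - 1*75) = 1*(-45 - 75) = 1*(-120) = -120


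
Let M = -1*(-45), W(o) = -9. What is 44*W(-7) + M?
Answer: -351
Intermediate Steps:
M = 45
44*W(-7) + M = 44*(-9) + 45 = -396 + 45 = -351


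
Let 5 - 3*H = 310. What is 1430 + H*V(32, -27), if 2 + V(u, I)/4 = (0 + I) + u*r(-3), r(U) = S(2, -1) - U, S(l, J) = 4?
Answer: -77870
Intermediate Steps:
H = -305/3 (H = 5/3 - ⅓*310 = 5/3 - 310/3 = -305/3 ≈ -101.67)
r(U) = 4 - U
V(u, I) = -8 + 4*I + 28*u (V(u, I) = -8 + 4*((0 + I) + u*(4 - 1*(-3))) = -8 + 4*(I + u*(4 + 3)) = -8 + 4*(I + u*7) = -8 + 4*(I + 7*u) = -8 + (4*I + 28*u) = -8 + 4*I + 28*u)
1430 + H*V(32, -27) = 1430 - 305*(-8 + 4*(-27) + 28*32)/3 = 1430 - 305*(-8 - 108 + 896)/3 = 1430 - 305/3*780 = 1430 - 79300 = -77870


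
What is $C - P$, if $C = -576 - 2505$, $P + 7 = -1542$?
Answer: $-1532$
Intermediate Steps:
$P = -1549$ ($P = -7 - 1542 = -1549$)
$C = -3081$ ($C = -576 - 2505 = -3081$)
$C - P = -3081 - -1549 = -3081 + 1549 = -1532$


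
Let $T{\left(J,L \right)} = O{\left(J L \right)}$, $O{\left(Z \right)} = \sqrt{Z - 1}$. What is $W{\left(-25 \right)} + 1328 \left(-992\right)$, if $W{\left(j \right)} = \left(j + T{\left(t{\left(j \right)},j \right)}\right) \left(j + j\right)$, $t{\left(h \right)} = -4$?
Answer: $-1316126 - 150 \sqrt{11} \approx -1.3166 \cdot 10^{6}$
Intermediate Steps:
$O{\left(Z \right)} = \sqrt{-1 + Z}$
$T{\left(J,L \right)} = \sqrt{-1 + J L}$
$W{\left(j \right)} = 2 j \left(j + \sqrt{-1 - 4 j}\right)$ ($W{\left(j \right)} = \left(j + \sqrt{-1 - 4 j}\right) \left(j + j\right) = \left(j + \sqrt{-1 - 4 j}\right) 2 j = 2 j \left(j + \sqrt{-1 - 4 j}\right)$)
$W{\left(-25 \right)} + 1328 \left(-992\right) = 2 \left(-25\right) \left(-25 + \sqrt{-1 - -100}\right) + 1328 \left(-992\right) = 2 \left(-25\right) \left(-25 + \sqrt{-1 + 100}\right) - 1317376 = 2 \left(-25\right) \left(-25 + \sqrt{99}\right) - 1317376 = 2 \left(-25\right) \left(-25 + 3 \sqrt{11}\right) - 1317376 = \left(1250 - 150 \sqrt{11}\right) - 1317376 = -1316126 - 150 \sqrt{11}$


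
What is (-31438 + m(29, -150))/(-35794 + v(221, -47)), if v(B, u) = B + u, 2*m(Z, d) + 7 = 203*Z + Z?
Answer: 56967/71240 ≈ 0.79965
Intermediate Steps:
m(Z, d) = -7/2 + 102*Z (m(Z, d) = -7/2 + (203*Z + Z)/2 = -7/2 + (204*Z)/2 = -7/2 + 102*Z)
(-31438 + m(29, -150))/(-35794 + v(221, -47)) = (-31438 + (-7/2 + 102*29))/(-35794 + (221 - 47)) = (-31438 + (-7/2 + 2958))/(-35794 + 174) = (-31438 + 5909/2)/(-35620) = -56967/2*(-1/35620) = 56967/71240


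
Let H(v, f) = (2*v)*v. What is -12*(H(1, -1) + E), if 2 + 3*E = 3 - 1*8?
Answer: 4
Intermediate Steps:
E = -7/3 (E = -2/3 + (3 - 1*8)/3 = -2/3 + (3 - 8)/3 = -2/3 + (1/3)*(-5) = -2/3 - 5/3 = -7/3 ≈ -2.3333)
H(v, f) = 2*v**2
-12*(H(1, -1) + E) = -12*(2*1**2 - 7/3) = -12*(2*1 - 7/3) = -12*(2 - 7/3) = -12*(-1/3) = 4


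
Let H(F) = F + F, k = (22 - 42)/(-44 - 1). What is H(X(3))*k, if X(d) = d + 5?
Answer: 64/9 ≈ 7.1111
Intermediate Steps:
X(d) = 5 + d
k = 4/9 (k = -20/(-45) = -20*(-1/45) = 4/9 ≈ 0.44444)
H(F) = 2*F
H(X(3))*k = (2*(5 + 3))*(4/9) = (2*8)*(4/9) = 16*(4/9) = 64/9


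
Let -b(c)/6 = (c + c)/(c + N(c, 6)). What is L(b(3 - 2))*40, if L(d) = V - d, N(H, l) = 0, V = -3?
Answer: 360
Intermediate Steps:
b(c) = -12 (b(c) = -6*(c + c)/(c + 0) = -6*2*c/c = -6*2 = -12)
L(d) = -3 - d
L(b(3 - 2))*40 = (-3 - 1*(-12))*40 = (-3 + 12)*40 = 9*40 = 360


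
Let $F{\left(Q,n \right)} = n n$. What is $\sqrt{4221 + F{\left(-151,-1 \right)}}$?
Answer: $\sqrt{4222} \approx 64.977$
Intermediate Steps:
$F{\left(Q,n \right)} = n^{2}$
$\sqrt{4221 + F{\left(-151,-1 \right)}} = \sqrt{4221 + \left(-1\right)^{2}} = \sqrt{4221 + 1} = \sqrt{4222}$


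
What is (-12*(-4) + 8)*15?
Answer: 840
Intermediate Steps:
(-12*(-4) + 8)*15 = (48 + 8)*15 = 56*15 = 840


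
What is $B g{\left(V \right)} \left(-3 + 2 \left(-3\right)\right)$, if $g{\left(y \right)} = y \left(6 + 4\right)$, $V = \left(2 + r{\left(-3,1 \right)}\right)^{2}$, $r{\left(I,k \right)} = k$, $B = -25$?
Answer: $20250$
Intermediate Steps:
$V = 9$ ($V = \left(2 + 1\right)^{2} = 3^{2} = 9$)
$g{\left(y \right)} = 10 y$ ($g{\left(y \right)} = y 10 = 10 y$)
$B g{\left(V \right)} \left(-3 + 2 \left(-3\right)\right) = - 25 \cdot 10 \cdot 9 \left(-3 + 2 \left(-3\right)\right) = \left(-25\right) 90 \left(-3 - 6\right) = \left(-2250\right) \left(-9\right) = 20250$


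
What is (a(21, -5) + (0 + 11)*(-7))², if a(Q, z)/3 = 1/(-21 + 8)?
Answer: 1008016/169 ≈ 5964.6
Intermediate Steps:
a(Q, z) = -3/13 (a(Q, z) = 3/(-21 + 8) = 3/(-13) = 3*(-1/13) = -3/13)
(a(21, -5) + (0 + 11)*(-7))² = (-3/13 + (0 + 11)*(-7))² = (-3/13 + 11*(-7))² = (-3/13 - 77)² = (-1004/13)² = 1008016/169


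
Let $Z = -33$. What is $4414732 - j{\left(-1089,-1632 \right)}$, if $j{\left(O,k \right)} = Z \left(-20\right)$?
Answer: $4414072$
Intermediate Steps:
$j{\left(O,k \right)} = 660$ ($j{\left(O,k \right)} = \left(-33\right) \left(-20\right) = 660$)
$4414732 - j{\left(-1089,-1632 \right)} = 4414732 - 660 = 4414072$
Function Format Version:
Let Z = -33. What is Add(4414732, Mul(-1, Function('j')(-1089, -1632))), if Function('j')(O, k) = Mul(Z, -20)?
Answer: 4414072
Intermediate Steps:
Function('j')(O, k) = 660 (Function('j')(O, k) = Mul(-33, -20) = 660)
Add(4414732, Mul(-1, Function('j')(-1089, -1632))) = Add(4414732, Mul(-1, 660)) = Add(4414732, -660) = 4414072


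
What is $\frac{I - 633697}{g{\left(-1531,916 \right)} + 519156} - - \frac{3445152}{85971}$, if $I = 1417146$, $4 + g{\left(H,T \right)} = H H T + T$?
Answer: $\frac{2466278544134089}{61543439174008} \approx 40.074$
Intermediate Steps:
$g{\left(H,T \right)} = -4 + T + T H^{2}$ ($g{\left(H,T \right)} = -4 + \left(H H T + T\right) = -4 + \left(H^{2} T + T\right) = -4 + \left(T H^{2} + T\right) = -4 + \left(T + T H^{2}\right) = -4 + T + T H^{2}$)
$\frac{I - 633697}{g{\left(-1531,916 \right)} + 519156} - - \frac{3445152}{85971} = \frac{1417146 - 633697}{\left(-4 + 916 + 916 \left(-1531\right)^{2}\right) + 519156} - - \frac{3445152}{85971} = \frac{783449}{\left(-4 + 916 + 916 \cdot 2343961\right) + 519156} - \left(-3445152\right) \frac{1}{85971} = \frac{783449}{\left(-4 + 916 + 2147068276\right) + 519156} - - \frac{1148384}{28657} = \frac{783449}{2147069188 + 519156} + \frac{1148384}{28657} = \frac{783449}{2147588344} + \frac{1148384}{28657} = \frac{2466278544134089}{61543439174008}$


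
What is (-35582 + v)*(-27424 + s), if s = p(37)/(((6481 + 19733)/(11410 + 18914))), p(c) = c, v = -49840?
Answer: 10218902139276/4369 ≈ 2.3390e+9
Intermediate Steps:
s = 186998/4369 (s = 37/(((6481 + 19733)/(11410 + 18914))) = 37/((26214/30324)) = 37/((26214*(1/30324))) = 37/(4369/5054) = 37*(5054/4369) = 186998/4369 ≈ 42.801)
(-35582 + v)*(-27424 + s) = (-35582 - 49840)*(-27424 + 186998/4369) = -85422*(-119628458/4369) = 10218902139276/4369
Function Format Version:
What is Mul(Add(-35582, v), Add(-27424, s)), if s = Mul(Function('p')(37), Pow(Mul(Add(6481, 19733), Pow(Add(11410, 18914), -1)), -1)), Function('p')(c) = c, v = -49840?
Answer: Rational(10218902139276, 4369) ≈ 2.3390e+9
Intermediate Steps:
s = Rational(186998, 4369) (s = Mul(37, Pow(Mul(Add(6481, 19733), Pow(Add(11410, 18914), -1)), -1)) = Mul(37, Pow(Mul(26214, Pow(30324, -1)), -1)) = Mul(37, Pow(Mul(26214, Rational(1, 30324)), -1)) = Mul(37, Pow(Rational(4369, 5054), -1)) = Mul(37, Rational(5054, 4369)) = Rational(186998, 4369) ≈ 42.801)
Mul(Add(-35582, v), Add(-27424, s)) = Mul(Add(-35582, -49840), Add(-27424, Rational(186998, 4369))) = Mul(-85422, Rational(-119628458, 4369)) = Rational(10218902139276, 4369)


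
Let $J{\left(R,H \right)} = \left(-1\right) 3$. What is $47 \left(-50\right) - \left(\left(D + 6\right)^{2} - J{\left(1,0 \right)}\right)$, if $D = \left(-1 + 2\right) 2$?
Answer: $-2417$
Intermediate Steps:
$J{\left(R,H \right)} = -3$
$D = 2$ ($D = 1 \cdot 2 = 2$)
$47 \left(-50\right) - \left(\left(D + 6\right)^{2} - J{\left(1,0 \right)}\right) = 47 \left(-50\right) - \left(3 + \left(2 + 6\right)^{2}\right) = -2350 - 67 = -2417$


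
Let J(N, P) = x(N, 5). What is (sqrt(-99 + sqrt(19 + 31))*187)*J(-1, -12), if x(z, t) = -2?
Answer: -374*I*sqrt(99 - 5*sqrt(2)) ≈ -3585.9*I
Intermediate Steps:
J(N, P) = -2
(sqrt(-99 + sqrt(19 + 31))*187)*J(-1, -12) = (sqrt(-99 + sqrt(19 + 31))*187)*(-2) = (sqrt(-99 + sqrt(50))*187)*(-2) = (sqrt(-99 + 5*sqrt(2))*187)*(-2) = (187*sqrt(-99 + 5*sqrt(2)))*(-2) = -374*sqrt(-99 + 5*sqrt(2))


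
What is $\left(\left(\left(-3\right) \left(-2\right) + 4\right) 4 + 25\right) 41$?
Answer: $2665$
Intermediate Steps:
$\left(\left(\left(-3\right) \left(-2\right) + 4\right) 4 + 25\right) 41 = \left(\left(6 + 4\right) 4 + 25\right) 41 = \left(10 \cdot 4 + 25\right) 41 = \left(40 + 25\right) 41 = 65 \cdot 41 = 2665$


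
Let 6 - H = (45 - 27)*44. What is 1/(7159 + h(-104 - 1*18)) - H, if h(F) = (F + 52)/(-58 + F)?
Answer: 101291052/128869 ≈ 786.00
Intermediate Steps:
H = -786 (H = 6 - (45 - 27)*44 = 6 - 18*44 = 6 - 1*792 = 6 - 792 = -786)
h(F) = (52 + F)/(-58 + F)
1/(7159 + h(-104 - 1*18)) - H = 1/(7159 + (52 + (-104 - 1*18))/(-58 + (-104 - 1*18))) - 1*(-786) = 1/(7159 + (52 + (-104 - 18))/(-58 + (-104 - 18))) + 786 = 1/(7159 + (52 - 122)/(-58 - 122)) + 786 = 1/(7159 - 70/(-180)) + 786 = 1/(7159 - 1/180*(-70)) + 786 = 1/(7159 + 7/18) + 786 = 1/(128869/18) + 786 = 18/128869 + 786 = 101291052/128869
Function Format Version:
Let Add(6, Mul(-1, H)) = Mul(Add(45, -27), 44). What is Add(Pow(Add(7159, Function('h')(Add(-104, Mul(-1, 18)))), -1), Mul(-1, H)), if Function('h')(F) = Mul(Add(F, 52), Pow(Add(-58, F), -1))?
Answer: Rational(101291052, 128869) ≈ 786.00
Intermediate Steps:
H = -786 (H = Add(6, Mul(-1, Mul(Add(45, -27), 44))) = Add(6, Mul(-1, Mul(18, 44))) = Add(6, Mul(-1, 792)) = Add(6, -792) = -786)
Function('h')(F) = Mul(Pow(Add(-58, F), -1), Add(52, F)) (Function('h')(F) = Mul(Add(52, F), Pow(Add(-58, F), -1)) = Mul(Pow(Add(-58, F), -1), Add(52, F)))
Add(Pow(Add(7159, Function('h')(Add(-104, Mul(-1, 18)))), -1), Mul(-1, H)) = Add(Pow(Add(7159, Mul(Pow(Add(-58, Add(-104, Mul(-1, 18))), -1), Add(52, Add(-104, Mul(-1, 18))))), -1), Mul(-1, -786)) = Add(Pow(Add(7159, Mul(Pow(Add(-58, Add(-104, -18)), -1), Add(52, Add(-104, -18)))), -1), 786) = Add(Pow(Add(7159, Mul(Pow(Add(-58, -122), -1), Add(52, -122))), -1), 786) = Add(Pow(Add(7159, Mul(Pow(-180, -1), -70)), -1), 786) = Add(Pow(Add(7159, Mul(Rational(-1, 180), -70)), -1), 786) = Add(Pow(Add(7159, Rational(7, 18)), -1), 786) = Add(Pow(Rational(128869, 18), -1), 786) = Add(Rational(18, 128869), 786) = Rational(101291052, 128869)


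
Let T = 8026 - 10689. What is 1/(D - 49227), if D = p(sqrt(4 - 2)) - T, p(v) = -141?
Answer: -1/46705 ≈ -2.1411e-5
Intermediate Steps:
T = -2663
D = 2522 (D = -141 - 1*(-2663) = -141 + 2663 = 2522)
1/(D - 49227) = 1/(2522 - 49227) = 1/(-46705) = -1/46705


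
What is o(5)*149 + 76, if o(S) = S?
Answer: 821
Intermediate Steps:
o(5)*149 + 76 = 5*149 + 76 = 745 + 76 = 821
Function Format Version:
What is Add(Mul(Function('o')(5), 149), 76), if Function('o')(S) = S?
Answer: 821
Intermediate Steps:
Add(Mul(Function('o')(5), 149), 76) = Add(Mul(5, 149), 76) = Add(745, 76) = 821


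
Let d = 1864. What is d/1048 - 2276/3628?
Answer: 136792/118817 ≈ 1.1513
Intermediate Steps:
d/1048 - 2276/3628 = 1864/1048 - 2276/3628 = 1864*(1/1048) - 2276*1/3628 = 233/131 - 569/907 = 136792/118817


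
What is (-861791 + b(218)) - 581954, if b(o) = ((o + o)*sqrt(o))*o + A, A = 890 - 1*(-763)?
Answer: -1442092 + 95048*sqrt(218) ≈ -38725.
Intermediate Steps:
A = 1653 (A = 890 + 763 = 1653)
b(o) = 1653 + 2*o**(5/2) (b(o) = ((o + o)*sqrt(o))*o + 1653 = ((2*o)*sqrt(o))*o + 1653 = (2*o**(3/2))*o + 1653 = 2*o**(5/2) + 1653 = 1653 + 2*o**(5/2))
(-861791 + b(218)) - 581954 = (-861791 + (1653 + 2*218**(5/2))) - 581954 = (-861791 + (1653 + 2*(47524*sqrt(218)))) - 581954 = (-861791 + (1653 + 95048*sqrt(218))) - 581954 = (-860138 + 95048*sqrt(218)) - 581954 = -1442092 + 95048*sqrt(218)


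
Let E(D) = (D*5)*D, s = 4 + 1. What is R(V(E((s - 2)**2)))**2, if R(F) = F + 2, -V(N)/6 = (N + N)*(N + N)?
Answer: 15496803813604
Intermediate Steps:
s = 5
E(D) = 5*D**2 (E(D) = (5*D)*D = 5*D**2)
V(N) = -24*N**2 (V(N) = -6*(N + N)*(N + N) = -6*2*N*2*N = -24*N**2)
R(F) = 2 + F
R(V(E((s - 2)**2)))**2 = (2 - 24*25*(5 - 2)**8)**2 = (2 - 24*(5*(3**2)**2)**2)**2 = (2 - 24*(5*9**2)**2)**2 = (2 - 24*(5*81)**2)**2 = (2 - 24*405**2)**2 = (2 - 24*164025)**2 = (2 - 3936600)**2 = (-3936598)**2 = 15496803813604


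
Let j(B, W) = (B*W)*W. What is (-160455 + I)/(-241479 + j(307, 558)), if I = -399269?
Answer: -559724/95347269 ≈ -0.0058704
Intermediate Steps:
j(B, W) = B*W**2
(-160455 + I)/(-241479 + j(307, 558)) = (-160455 - 399269)/(-241479 + 307*558**2) = -559724/(-241479 + 307*311364) = -559724/(-241479 + 95588748) = -559724/95347269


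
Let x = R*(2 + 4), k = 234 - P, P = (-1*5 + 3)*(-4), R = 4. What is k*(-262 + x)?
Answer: -53788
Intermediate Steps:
P = 8 (P = (-5 + 3)*(-4) = -2*(-4) = 8)
k = 226 (k = 234 - 1*8 = 234 - 8 = 226)
x = 24 (x = 4*(2 + 4) = 4*6 = 24)
k*(-262 + x) = 226*(-262 + 24) = 226*(-238) = -53788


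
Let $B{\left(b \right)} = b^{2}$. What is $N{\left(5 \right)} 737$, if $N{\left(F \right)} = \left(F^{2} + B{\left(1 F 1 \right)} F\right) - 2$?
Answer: $109076$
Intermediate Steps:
$N{\left(F \right)} = -2 + F^{2} + F^{3}$ ($N{\left(F \right)} = \left(F^{2} + \left(1 F 1\right)^{2} F\right) - 2 = \left(F^{2} + \left(F 1\right)^{2} F\right) - 2 = \left(F^{2} + F^{2} F\right) - 2 = \left(F^{2} + F^{3}\right) - 2 = -2 + F^{2} + F^{3}$)
$N{\left(5 \right)} 737 = \left(-2 + 5^{2} + 5^{3}\right) 737 = \left(-2 + 25 + 125\right) 737 = 148 \cdot 737 = 109076$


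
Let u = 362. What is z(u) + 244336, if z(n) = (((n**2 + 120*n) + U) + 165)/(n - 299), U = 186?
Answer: 15568003/63 ≈ 2.4711e+5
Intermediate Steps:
z(n) = (351 + n**2 + 120*n)/(-299 + n) (z(n) = (((n**2 + 120*n) + 186) + 165)/(n - 299) = ((186 + n**2 + 120*n) + 165)/(-299 + n) = (351 + n**2 + 120*n)/(-299 + n))
z(u) + 244336 = (351 + 362**2 + 120*362)/(-299 + 362) + 244336 = (351 + 131044 + 43440)/63 + 244336 = (1/63)*174835 + 244336 = 174835/63 + 244336 = 15568003/63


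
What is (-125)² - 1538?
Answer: 14087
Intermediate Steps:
(-125)² - 1538 = 15625 - 1538 = 14087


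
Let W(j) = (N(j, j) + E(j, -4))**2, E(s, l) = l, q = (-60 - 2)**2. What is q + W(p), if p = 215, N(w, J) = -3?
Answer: 3893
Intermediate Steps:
q = 3844 (q = (-62)**2 = 3844)
W(j) = 49 (W(j) = (-3 - 4)**2 = (-7)**2 = 49)
q + W(p) = 3844 + 49 = 3893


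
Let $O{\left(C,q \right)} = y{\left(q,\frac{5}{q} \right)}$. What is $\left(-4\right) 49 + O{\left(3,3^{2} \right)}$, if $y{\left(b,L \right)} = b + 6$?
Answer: $-181$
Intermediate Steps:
$y{\left(b,L \right)} = 6 + b$
$O{\left(C,q \right)} = 6 + q$
$\left(-4\right) 49 + O{\left(3,3^{2} \right)} = \left(-4\right) 49 + \left(6 + 3^{2}\right) = -196 + \left(6 + 9\right) = -196 + 15 = -181$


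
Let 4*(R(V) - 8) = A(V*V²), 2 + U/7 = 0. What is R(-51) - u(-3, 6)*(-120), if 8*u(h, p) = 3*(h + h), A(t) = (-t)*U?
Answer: -929081/2 ≈ -4.6454e+5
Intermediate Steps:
U = -14 (U = -14 + 7*0 = -14 + 0 = -14)
A(t) = 14*t (A(t) = -t*(-14) = 14*t)
R(V) = 8 + 7*V³/2 (R(V) = 8 + (14*(V*V²))/4 = 8 + (14*V³)/4 = 8 + 7*V³/2)
u(h, p) = 3*h/4 (u(h, p) = (3*(h + h))/8 = (3*(2*h))/8 = (6*h)/8 = 3*h/4)
R(-51) - u(-3, 6)*(-120) = (8 + (7/2)*(-51)³) - (¾)*(-3)*(-120) = (8 + (7/2)*(-132651)) - (-9)*(-120)/4 = (8 - 928557/2) - 1*270 = -928541/2 - 270 = -929081/2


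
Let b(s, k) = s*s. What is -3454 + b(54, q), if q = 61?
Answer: -538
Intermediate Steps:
b(s, k) = s²
-3454 + b(54, q) = -3454 + 54² = -3454 + 2916 = -538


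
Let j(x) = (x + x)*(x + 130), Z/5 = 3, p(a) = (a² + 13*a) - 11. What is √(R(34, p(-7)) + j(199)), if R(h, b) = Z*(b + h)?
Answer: √130657 ≈ 361.46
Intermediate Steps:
p(a) = -11 + a² + 13*a
Z = 15 (Z = 5*3 = 15)
j(x) = 2*x*(130 + x) (j(x) = (2*x)*(130 + x) = 2*x*(130 + x))
R(h, b) = 15*b + 15*h (R(h, b) = 15*(b + h) = 15*b + 15*h)
√(R(34, p(-7)) + j(199)) = √((15*(-11 + (-7)² + 13*(-7)) + 15*34) + 2*199*(130 + 199)) = √((15*(-11 + 49 - 91) + 510) + 2*199*329) = √((15*(-53) + 510) + 130942) = √((-795 + 510) + 130942) = √(-285 + 130942) = √130657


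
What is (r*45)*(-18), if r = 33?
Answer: -26730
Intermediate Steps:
(r*45)*(-18) = (33*45)*(-18) = 1485*(-18) = -26730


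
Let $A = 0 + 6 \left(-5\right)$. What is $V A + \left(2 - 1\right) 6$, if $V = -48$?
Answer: $1446$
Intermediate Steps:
$A = -30$ ($A = 0 - 30 = -30$)
$V A + \left(2 - 1\right) 6 = \left(-48\right) \left(-30\right) + \left(2 - 1\right) 6 = 1440 + 1 \cdot 6 = 1440 + 6 = 1446$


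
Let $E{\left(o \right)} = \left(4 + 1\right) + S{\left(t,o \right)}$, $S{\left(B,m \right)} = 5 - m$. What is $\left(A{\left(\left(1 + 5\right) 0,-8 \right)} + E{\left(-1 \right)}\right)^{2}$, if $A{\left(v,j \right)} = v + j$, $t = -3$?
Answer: $9$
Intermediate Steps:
$A{\left(v,j \right)} = j + v$
$E{\left(o \right)} = 10 - o$ ($E{\left(o \right)} = \left(4 + 1\right) - \left(-5 + o\right) = 5 - \left(-5 + o\right) = 10 - o$)
$\left(A{\left(\left(1 + 5\right) 0,-8 \right)} + E{\left(-1 \right)}\right)^{2} = \left(\left(-8 + \left(1 + 5\right) 0\right) + \left(10 - -1\right)\right)^{2} = \left(\left(-8 + 6 \cdot 0\right) + \left(10 + 1\right)\right)^{2} = \left(\left(-8 + 0\right) + 11\right)^{2} = \left(-8 + 11\right)^{2} = 3^{2} = 9$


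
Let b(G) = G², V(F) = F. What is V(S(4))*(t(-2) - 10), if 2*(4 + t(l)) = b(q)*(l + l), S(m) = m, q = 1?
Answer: -64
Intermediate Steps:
t(l) = -4 + l (t(l) = -4 + (1²*(l + l))/2 = -4 + (1*(2*l))/2 = -4 + (2*l)/2 = -4 + l)
V(S(4))*(t(-2) - 10) = 4*((-4 - 2) - 10) = 4*(-6 - 10) = 4*(-16) = -64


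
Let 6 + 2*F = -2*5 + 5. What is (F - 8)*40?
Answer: -540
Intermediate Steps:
F = -11/2 (F = -3 + (-2*5 + 5)/2 = -3 + (-10 + 5)/2 = -3 + (1/2)*(-5) = -3 - 5/2 = -11/2 ≈ -5.5000)
(F - 8)*40 = (-11/2 - 8)*40 = -27/2*40 = -540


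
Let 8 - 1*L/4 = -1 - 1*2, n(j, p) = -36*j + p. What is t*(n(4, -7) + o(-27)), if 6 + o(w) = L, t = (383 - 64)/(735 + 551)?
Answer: -36047/1286 ≈ -28.030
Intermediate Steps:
n(j, p) = p - 36*j
t = 319/1286 ≈ 0.24806
L = 44 (L = 32 - 4*(-1 - 1*2) = 32 - 4*(-1 - 2) = 32 - 4*(-3) = 32 + 12 = 44)
o(w) = 38 (o(w) = -6 + 44 = 38)
t*(n(4, -7) + o(-27)) = 319*((-7 - 36*4) + 38)/1286 = 319*((-7 - 144) + 38)/1286 = 319*(-151 + 38)/1286 = (319/1286)*(-113) = -36047/1286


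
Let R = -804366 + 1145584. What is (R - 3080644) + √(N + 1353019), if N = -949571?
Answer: -2739426 + 2*√100862 ≈ -2.7388e+6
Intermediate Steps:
R = 341218
(R - 3080644) + √(N + 1353019) = (341218 - 3080644) + √(-949571 + 1353019) = -2739426 + √403448 = -2739426 + 2*√100862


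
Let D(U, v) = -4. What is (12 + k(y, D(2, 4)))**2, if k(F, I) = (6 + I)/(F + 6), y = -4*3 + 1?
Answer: 3364/25 ≈ 134.56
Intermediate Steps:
y = -11 (y = -12 + 1 = -11)
k(F, I) = (6 + I)/(6 + F)
(12 + k(y, D(2, 4)))**2 = (12 + (6 - 4)/(6 - 11))**2 = (12 + 2/(-5))**2 = (12 - 1/5*2)**2 = (12 - 2/5)**2 = (58/5)**2 = 3364/25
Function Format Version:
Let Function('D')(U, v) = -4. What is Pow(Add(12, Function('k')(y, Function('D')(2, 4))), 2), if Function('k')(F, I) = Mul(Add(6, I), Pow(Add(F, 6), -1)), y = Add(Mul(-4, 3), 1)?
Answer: Rational(3364, 25) ≈ 134.56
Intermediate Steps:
y = -11 (y = Add(-12, 1) = -11)
Function('k')(F, I) = Mul(Pow(Add(6, F), -1), Add(6, I)) (Function('k')(F, I) = Mul(Add(6, I), Pow(Add(6, F), -1)) = Mul(Pow(Add(6, F), -1), Add(6, I)))
Pow(Add(12, Function('k')(y, Function('D')(2, 4))), 2) = Pow(Add(12, Mul(Pow(Add(6, -11), -1), Add(6, -4))), 2) = Pow(Add(12, Mul(Pow(-5, -1), 2)), 2) = Pow(Add(12, Mul(Rational(-1, 5), 2)), 2) = Pow(Add(12, Rational(-2, 5)), 2) = Pow(Rational(58, 5), 2) = Rational(3364, 25)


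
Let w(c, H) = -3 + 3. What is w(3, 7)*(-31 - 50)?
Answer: 0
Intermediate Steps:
w(c, H) = 0
w(3, 7)*(-31 - 50) = 0*(-31 - 50) = 0*(-81) = 0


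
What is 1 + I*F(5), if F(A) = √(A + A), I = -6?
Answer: 1 - 6*√10 ≈ -17.974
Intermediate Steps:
F(A) = √2*√A (F(A) = √(2*A) = √2*√A)
1 + I*F(5) = 1 - 6*√2*√5 = 1 - 6*√10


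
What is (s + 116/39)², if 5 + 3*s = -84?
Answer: 120409/169 ≈ 712.48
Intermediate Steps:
s = -89/3 (s = -5/3 + (⅓)*(-84) = -5/3 - 28 = -89/3 ≈ -29.667)
(s + 116/39)² = (-89/3 + 116/39)² = (-347/13)² = 120409/169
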